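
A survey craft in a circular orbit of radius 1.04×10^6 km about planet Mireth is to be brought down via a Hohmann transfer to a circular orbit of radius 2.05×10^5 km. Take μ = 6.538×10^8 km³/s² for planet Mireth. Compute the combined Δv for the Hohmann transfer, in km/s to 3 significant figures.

Δv = 27.2 km/s

Semi-major axis of the transfer orbit: a_t = (1.040×10^6 + 2.050×10^5)/2 = 6.225×10^5 km.
Circular speed at r₁: v₁ = √(μ/r₁) = √(6.538×10^8/1.040×10^6) = 25.073 km/s.
On the transfer ellipse at r₁, vis-viva equation gives v_a = √[μ(2/r₁ − 1/a_t)] = 14.388 km/s.
First burn Δv₁ = |v_a − v₁| = 10.685 km/s.
Circular speed at r₂: v₂ = √(μ/r₂) = 56.474 km/s.
Transfer-orbit speed at r₂: v_p = √[μ(2/r₂ − 1/a_t)] = 72.995 km/s.
Second burn Δv₂ = |v₂ − v_p| = 16.521 km/s.
Total Δv = Δv₁ + Δv₂ = 27.21 km/s.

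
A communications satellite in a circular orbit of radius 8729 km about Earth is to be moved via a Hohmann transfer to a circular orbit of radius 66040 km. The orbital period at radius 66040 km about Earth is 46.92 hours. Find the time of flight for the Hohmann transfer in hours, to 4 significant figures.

From Kepler's third law T² = 4π²r³/μ at r = 66040 km, T = 46.92 hours = 46.92 × 3600 s = 1.68912×10^5 s: μ = 4π²r³/T² = 3.98529×10^5 km³/s².
Semi-major axis of the transfer orbit: a_t = (8729 + 66040)/2 = 37384.5 km.
Half the transfer-orbit period gives t = π√(a_t³/μ) = 35970 s.
Converting: 35970 s ÷ 3600 s/hour = 9.992 hours.

t = 9.992 hours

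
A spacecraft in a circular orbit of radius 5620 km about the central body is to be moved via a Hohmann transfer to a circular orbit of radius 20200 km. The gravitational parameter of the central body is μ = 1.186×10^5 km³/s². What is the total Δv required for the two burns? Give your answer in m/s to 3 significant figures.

Δv = 1980 m/s

Transfer-ellipse semi-major axis a_t = (r₁ + r₂)/2 = (5620 + 20200)/2 = 12910 km.
At r₁ the circular-orbit speed is v₁ = √(μ/r₁) = 4.5938 km/s.
On the transfer ellipse at r₁, vis-viva gives v_p = √[μ(2/r₁ − 1/a_t)] = 5.7463 km/s.
First burn Δv₁ = |v_p − v₁| = 1.1525 km/s.
Circular speed at r₂: v₂ = √(μ/r₂) = 2.423074 km/s.
Transfer-orbit speed at r₂: v_a = √[μ(2/r₂ − 1/a_t)] = 1.598717 km/s.
Second burn Δv₂ = |v₂ − v_a| = 0.82436 km/s.
Δv = Δv₁ + Δv₂ = 1.1525 + 0.82436 = 1.977 km/s.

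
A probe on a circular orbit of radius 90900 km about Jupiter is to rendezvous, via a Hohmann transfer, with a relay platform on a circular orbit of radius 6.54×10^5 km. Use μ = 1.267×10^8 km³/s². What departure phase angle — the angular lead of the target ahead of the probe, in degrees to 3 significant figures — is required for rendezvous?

φ = 103°

Transfer-ellipse semi-major axis a_t = (r₁ + r₂)/2 = (90900 + 6.540×10^5)/2 = 3.7245×10^5 km.
The half-period of the transfer ellipse is t = π√(a_t³/μ) = 63440.1 s.
Target angular speed ω₂ = √(μ/r₂³) = 2.12825×10^-5 rad/s.
Angle swept by the target during transfer: ω₂·t = 1.3502 rad = 77.36°.
The probe traverses 180° on the transfer ellipse, so the target must lead by 180° − 77.36° = 103°.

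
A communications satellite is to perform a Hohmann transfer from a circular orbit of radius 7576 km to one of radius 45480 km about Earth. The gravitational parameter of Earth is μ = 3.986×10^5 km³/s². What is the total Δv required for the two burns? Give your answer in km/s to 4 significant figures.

Δv = 3.622 km/s

Semi-major axis of the transfer orbit: a_t = (7576 + 45480)/2 = 26528 km.
At r₁ the circular-orbit speed is v₁ = √(μ/r₁) = 7.2535 km/s.
Transfer-orbit speed at r₁ (v² = μ(2/r − 1/a)): v_p = √[μ(2/r₁ − 1/a_t)] = 9.4974 km/s.
First burn Δv₁ = |v_p − v₁| = 2.244 km/s.
At r₂, v₂ = √(μ/r₂) = 2.960 km/s.
Transfer-orbit speed at r₂: v_a = √[μ(2/r₂ − 1/a_t)] = 1.582 km/s.
Second burn Δv₂ = |v₂ − v_a| = 1.378 km/s.
Δv = Δv₁ + Δv₂ = 2.244 + 1.378 = 3.622 km/s.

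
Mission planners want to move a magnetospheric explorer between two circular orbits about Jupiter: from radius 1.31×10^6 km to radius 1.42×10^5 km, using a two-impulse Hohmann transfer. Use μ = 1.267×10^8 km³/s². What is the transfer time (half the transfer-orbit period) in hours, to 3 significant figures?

t = 48.0 hours

The Hohmann ellipse has a_t = (r₁ + r₂)/2 = 7.260×10^5 km.
By Kepler's third law the transfer-orbit period is T = 2π√(a_t³/μ), so t = T/2 = 1.7265×10^5 s.
Converting: 1.7265×10^5 s ÷ 3600 s/hour = 48.0 hours.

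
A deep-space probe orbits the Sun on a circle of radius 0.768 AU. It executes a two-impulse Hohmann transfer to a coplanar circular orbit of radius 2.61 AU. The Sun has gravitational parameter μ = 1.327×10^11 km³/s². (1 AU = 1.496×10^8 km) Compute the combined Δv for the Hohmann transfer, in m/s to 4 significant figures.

Δv = 14270 m/s

In km: r₁ = 0.768 × 1.496×10^8 = 1.148928×10^8 km; r₂ = 2.61 × 1.496×10^8 = 3.90456×10^8 km.
Transfer-ellipse semi-major axis a_t = (r₁ + r₂)/2 = (1.148928×10^8 + 3.90456×10^8)/2 = 2.526744×10^8 km.
At r₁ the circular-orbit speed is v₁ = √(μ/r₁) = 33.985 km/s.
Transfer-orbit speed at r₁ (vis-viva): v_p = √[μ(2/r₁ − 1/a_t)] = 42.247 km/s.
First burn Δv₁ = |v_p − v₁| = 8.262 km/s.
Circular speed at r₂: v₂ = √(μ/r₂) = 18.435 km/s.
Transfer-orbit speed at r₂: v_a = √[μ(2/r₂ − 1/a_t)] = 12.431 km/s.
Second burn Δv₂ = |v₂ − v_a| = 6.004 km/s.
Total Δv = Δv₁ + Δv₂ = 14.27 km/s.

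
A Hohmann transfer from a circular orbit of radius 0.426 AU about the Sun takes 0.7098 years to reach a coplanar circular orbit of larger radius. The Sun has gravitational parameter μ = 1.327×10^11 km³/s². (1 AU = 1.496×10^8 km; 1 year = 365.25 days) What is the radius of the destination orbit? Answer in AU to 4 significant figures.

r₂ = 2.100 AU

In km: r₁ = 0.426 × 1.496×10^8 = 6.37296×10^7 km.
Transfer time t = 0.7098 years × 365.25 × 86400 s = 2.239958448×10^7 s, and t = π√(a_t³/μ).
So a_t = (μ t²/π²)^(1/3) = (1.327×10^11 × (2.239958448×10^7)² / π²)^(1/3) = 1.8895×10^8 km.
Since a_t = (r₁ + r₂)/2, r₂ = 2a_t − r₁ = 2×1.8895×10^8 − 6.37296×10^7 = 3.141704×10^8 km.
In AU: r₂ = 3.141704×10^8 / 1.496×10^8 = 2.100 AU.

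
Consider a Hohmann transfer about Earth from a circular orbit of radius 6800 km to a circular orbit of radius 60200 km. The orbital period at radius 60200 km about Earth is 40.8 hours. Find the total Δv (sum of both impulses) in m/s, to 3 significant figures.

From Kepler's third law T² = 4π²r³/μ at r = 60200 km, T = 40.8 hours = 40.8 × 3600 s = 1.4688×10^5 s: μ = 4π²r³/T² = 3.99231×10^5 km³/s².
The Hohmann ellipse has a_t = (r₁ + r₂)/2 = 33500 km.
Circular speed at r₁: v₁ = √(μ/r₁) = √(3.99231×10^5/6800) = 7.6623 km/s.
On the transfer ellipse at r₁, vis-viva gives v_p = √[μ(2/r₁ − 1/a_t)] = 10.271 km/s.
First burn Δv₁ = |v_p − v₁| = 2.609 km/s.
Circular speed at r₂: v₂ = √(μ/r₂) = 2.575 km/s.
Transfer-orbit speed at r₂: v_a = √[μ(2/r₂ − 1/a_t)] = 1.160 km/s.
Second burn Δv₂ = |v₂ − v_a| = 1.415 km/s.
Δv = Δv₁ + Δv₂ = 2.609 + 1.415 = 4.024 km/s.

Δv = 4020 m/s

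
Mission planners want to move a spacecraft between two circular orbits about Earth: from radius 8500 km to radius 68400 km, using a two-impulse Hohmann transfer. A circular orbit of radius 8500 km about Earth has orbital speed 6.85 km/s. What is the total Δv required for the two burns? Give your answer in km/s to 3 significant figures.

From the circular-orbit relation v² = μ/r at r = 8500 km: μ = v²r = (6.85)² × 8500 = 3.98841×10^5 km³/s².
The Hohmann ellipse has a_t = (r₁ + r₂)/2 = 38450 km.
Circular speed at r₁: v₁ = √(μ/r₁) = √(3.98841×10^5/8500) = 6.8500 km/s.
Transfer-orbit speed at r₁ (vis-viva equation): v_p = √[μ(2/r₁ − 1/a_t)] = 9.1363 km/s.
First burn Δv₁ = |v_p − v₁| = 2.2863 km/s.
At r₂, v₂ = √(μ/r₂) = 2.41475 km/s.
Transfer-orbit speed at r₂: v_a = √[μ(2/r₂ − 1/a_t)] = 1.13536 km/s.
Second burn Δv₂ = |v₂ − v_a| = 1.2794 km/s.
Total Δv = Δv₁ + Δv₂ = 3.566 km/s.

Δv = 3.57 km/s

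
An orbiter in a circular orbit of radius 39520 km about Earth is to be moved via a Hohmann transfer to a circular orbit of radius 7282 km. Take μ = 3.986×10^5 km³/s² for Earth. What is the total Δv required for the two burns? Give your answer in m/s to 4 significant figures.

Transfer-ellipse semi-major axis a_t = (r₁ + r₂)/2 = (39520 + 7282)/2 = 23401 km.
At r₁ the circular-orbit speed is v₁ = √(μ/r₁) = 3.176 km/s.
Transfer-orbit speed at r₁ (v² = μ(2/r − 1/a)): v_a = √[μ(2/r₁ − 1/a_t)] = 1.772 km/s.
First burn Δv₁ = |v_a − v₁| = 1.404 km/s.
At r₂, v₂ = √(μ/r₂) = 7.3985 km/s.
Transfer-orbit speed at r₂: v_p = √[μ(2/r₂ − 1/a_t)] = 9.6147 km/s.
Second burn Δv₂ = |v₂ − v_p| = 2.216 km/s.
Total Δv = Δv₁ + Δv₂ = 3.620 km/s.

Δv = 3620 m/s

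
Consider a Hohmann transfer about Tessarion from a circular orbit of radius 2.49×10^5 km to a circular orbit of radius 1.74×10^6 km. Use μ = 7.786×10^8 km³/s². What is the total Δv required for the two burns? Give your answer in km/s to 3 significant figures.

Δv = 28.6 km/s

The Hohmann ellipse has a_t = (r₁ + r₂)/2 = 9.945×10^5 km.
Circular speed at r₁: v₁ = √(μ/r₁) = √(7.786×10^8/2.490×10^5) = 55.92 km/s.
Transfer-orbit speed at r₁ (v² = μ(2/r − 1/a)): v_p = √[μ(2/r₁ − 1/a_t)] = 73.97 km/s.
First burn Δv₁ = |v_p − v₁| = 18.05 km/s.
Circular speed at r₂: v₂ = √(μ/r₂) = 21.15 km/s.
Transfer-orbit speed at r₂: v_a = √[μ(2/r₂ − 1/a_t)] = 10.58 km/s.
Second burn Δv₂ = |v₂ − v_a| = 10.57 km/s.
Δv = Δv₁ + Δv₂ = 18.05 + 10.57 = 28.62 km/s.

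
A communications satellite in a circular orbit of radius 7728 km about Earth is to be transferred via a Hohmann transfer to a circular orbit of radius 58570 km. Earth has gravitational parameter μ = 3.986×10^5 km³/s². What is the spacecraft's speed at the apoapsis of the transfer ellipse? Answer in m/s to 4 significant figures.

v = 1260 m/s

Semi-major axis of the transfer orbit: a_t = (7728 + 58570)/2 = 33149 km.
The apoapsis of the transfer ellipse is at r = 58570 km.
Vis-viva: v = √[μ(2/r − 1/a_t)] = √[3.986×10^5 × (2/58570 − 1/33149)] = 1.260 km/s.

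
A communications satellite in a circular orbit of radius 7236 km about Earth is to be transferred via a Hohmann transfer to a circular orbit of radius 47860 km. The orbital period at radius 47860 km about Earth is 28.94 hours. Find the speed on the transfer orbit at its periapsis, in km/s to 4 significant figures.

v = 9.784 km/s

From Kepler's third law T² = 4π²r³/μ at r = 47860 km, T = 28.94 hours = 28.94 × 3600 s = 1.04184×10^5 s: μ = 4π²r³/T² = 3.98727×10^5 km³/s².
The Hohmann ellipse has a_t = (r₁ + r₂)/2 = 27548 km.
At periapsis, r = 7236 km.
From the vis-viva equation, v = √[μ(2/r − 1/a_t)] = 9.784 km/s.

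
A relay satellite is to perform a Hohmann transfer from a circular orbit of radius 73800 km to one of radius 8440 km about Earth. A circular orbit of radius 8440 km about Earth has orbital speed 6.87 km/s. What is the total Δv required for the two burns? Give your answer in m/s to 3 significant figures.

From the circular-orbit relation v² = μ/r at r = 8440 km: μ = v²r = (6.87)² × 8440 = 3.98342×10^5 km³/s².
Semi-major axis of the transfer orbit: a_t = (73800 + 8440)/2 = 41120 km.
At r₁ the circular-orbit speed is v₁ = √(μ/r₁) = 2.3233 km/s.
Transfer-orbit speed at r₁ (vis-viva equation): v_a = √[μ(2/r₁ − 1/a_t)] = 1.0526 km/s.
First burn Δv₁ = |v_a − v₁| = 1.2707 km/s.
Circular speed at r₂: v₂ = √(μ/r₂) = 6.8700 km/s.
Transfer-orbit speed at r₂: v_p = √[μ(2/r₂ − 1/a_t)] = 9.2036 km/s.
Second burn Δv₂ = |v₂ − v_p| = 2.3336 km/s.
Total Δv = Δv₁ + Δv₂ = 3.604 km/s.

Δv = 3600 m/s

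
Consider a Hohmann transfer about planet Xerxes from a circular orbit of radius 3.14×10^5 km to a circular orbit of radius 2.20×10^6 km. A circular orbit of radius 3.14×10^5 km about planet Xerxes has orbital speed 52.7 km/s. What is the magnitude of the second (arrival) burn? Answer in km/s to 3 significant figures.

From the circular-orbit relation v² = μ/r at r = 3.14×10^5 km: μ = v²r = (52.7)² × 3.14×10^5 = 8.72069×10^8 km³/s².
The Hohmann ellipse has a_t = (r₁ + r₂)/2 = 1.257×10^6 km.
On the circular orbit at r = 2.200×10^6 km, v_c = √(μ/r) = 19.91 km/s.
Vis-viva on the transfer ellipse at r = 2.200×10^6 km gives v_t = √[μ(2/r − 1/a_t)] = 9.951 km/s.
Δv₂ = |v_t − v_c| = |9.951 − 19.91| = 9.959 km/s.

Δv₂ = 9.96 km/s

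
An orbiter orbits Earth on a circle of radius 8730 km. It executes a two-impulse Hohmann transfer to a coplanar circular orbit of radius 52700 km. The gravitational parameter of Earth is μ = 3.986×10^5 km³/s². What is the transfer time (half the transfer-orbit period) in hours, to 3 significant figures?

Semi-major axis of the transfer orbit: a_t = (8730 + 52700)/2 = 30715 km.
Transfer time t = π√(a_t³/μ) = π√((30715)³ / 3.986×10^5) = 26790 s.
Converting: 26790 s ÷ 3600 s/hour = 7.44 hours.

t = 7.44 hours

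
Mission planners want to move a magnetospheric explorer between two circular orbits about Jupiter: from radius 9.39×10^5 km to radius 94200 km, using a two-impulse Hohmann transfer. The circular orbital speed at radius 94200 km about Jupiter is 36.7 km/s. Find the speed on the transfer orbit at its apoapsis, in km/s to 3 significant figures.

From the circular-orbit relation v² = μ/r at r = 94200 km: μ = v²r = (36.7)² × 94200 = 1.26877×10^8 km³/s².
Transfer-ellipse semi-major axis a_t = (r₁ + r₂)/2 = (9.390×10^5 + 94200)/2 = 5.166×10^5 km.
At apoapsis, r = 9.390×10^5 km.
Applying v² = μ(2/r − 1/a_t): v = 4.964 km/s.

v = 4.96 km/s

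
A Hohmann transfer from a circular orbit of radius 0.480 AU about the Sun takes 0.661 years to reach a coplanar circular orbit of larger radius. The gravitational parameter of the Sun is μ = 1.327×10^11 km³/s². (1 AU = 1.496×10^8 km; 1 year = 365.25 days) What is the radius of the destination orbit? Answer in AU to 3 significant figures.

In km: r₁ = 0.480 × 1.496×10^8 = 7.1808×10^7 km.
Transfer time t = 0.661 years × 365.25 × 86400 s = 2.08595736×10^7 s, and t = π√(a_t³/μ).
So a_t = (μ t²/π²)^(1/3) = (1.327×10^11 × (2.08595736×10^7)² / π²)^(1/3) = 1.8019×10^8 km.
Since a_t = (r₁ + r₂)/2, r₂ = 2a_t − r₁ = 2×1.8019×10^8 − 7.1808×10^7 = 2.88572×10^8 km.
In AU: r₂ = 2.88572×10^8 / 1.496×10^8 = 1.93 AU.

r₂ = 1.93 AU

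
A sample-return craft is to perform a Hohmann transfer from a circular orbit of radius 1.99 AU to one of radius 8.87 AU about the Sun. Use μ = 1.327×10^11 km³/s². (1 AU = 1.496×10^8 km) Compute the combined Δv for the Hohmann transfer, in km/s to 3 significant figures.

Δv = 9.82 km/s

In km: r₁ = 1.99 × 1.496×10^8 = 2.97704×10^8 km; r₂ = 8.87 × 1.496×10^8 = 1.326952×10^9 km.
Semi-major axis of the transfer orbit: a_t = (2.97704×10^8 + 1.326952×10^9)/2 = 8.12328×10^8 km.
Circular speed at r₁: v₁ = √(μ/r₁) = √(1.327×10^11/2.97704×10^8) = 21.112668 km/s.
On the transfer ellipse at r₁, vis-viva equation gives v_p = √[μ(2/r₁ − 1/a_t)] = 26.983919 km/s.
First burn Δv₁ = |v_p − v₁| = 5.8713 km/s.
At r₂, v₂ = √(μ/r₂) = 10.0002 km/s.
Transfer-orbit speed at r₂: v_a = √[μ(2/r₂ − 1/a_t)] = 6.05389 km/s.
Second burn Δv₂ = |v₂ − v_a| = 3.9463 km/s.
Δv = Δv₁ + Δv₂ = 5.8713 + 3.9463 = 9.818 km/s.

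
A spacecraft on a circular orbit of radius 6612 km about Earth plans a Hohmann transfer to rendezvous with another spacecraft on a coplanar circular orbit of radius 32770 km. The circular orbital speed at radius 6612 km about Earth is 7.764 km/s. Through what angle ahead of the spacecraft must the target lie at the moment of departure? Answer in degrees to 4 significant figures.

From the circular-orbit relation v² = μ/r at r = 6612 km: μ = v²r = (7.764)² × 6612 = 3.98569×10^5 km³/s².
The Hohmann ellipse has a_t = (r₁ + r₂)/2 = 19691 km.
The half-period of the transfer ellipse is t = π√(a_t³/μ) = 13750 s.
Target angular speed ω₂ = √(μ/r₂³) = 1.0642×10^-4 rad/s.
Angle swept by the target during transfer: ω₂·t = 1.4633 rad = 83.84°.
The spacecraft traverses 180° on the transfer ellipse, so the target must lead by 180° − 83.84° = 96.16°.

φ = 96.16°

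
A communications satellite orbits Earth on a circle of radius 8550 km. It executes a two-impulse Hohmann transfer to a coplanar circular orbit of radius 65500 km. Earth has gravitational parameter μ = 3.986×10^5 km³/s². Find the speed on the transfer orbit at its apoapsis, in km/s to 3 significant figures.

Semi-major axis of the transfer orbit: a_t = (8550 + 65500)/2 = 37025 km.
At apoapsis, r = 65500 km.
From the vis-viva equation, v = √[μ(2/r − 1/a_t)] = 1.185 km/s.

v = 1.19 km/s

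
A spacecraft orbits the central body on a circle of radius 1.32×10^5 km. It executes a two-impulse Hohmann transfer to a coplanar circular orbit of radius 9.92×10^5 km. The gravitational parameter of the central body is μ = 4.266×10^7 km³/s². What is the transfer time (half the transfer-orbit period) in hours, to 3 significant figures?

Transfer-ellipse semi-major axis a_t = (r₁ + r₂)/2 = (1.320×10^5 + 9.920×10^5)/2 = 5.620×10^5 km.
By Kepler's third law the transfer-orbit period is T = 2π√(a_t³/μ), so t = T/2 = 2.026×10^5 s.
Converting: 2.026×10^5 s ÷ 3600 s/hour = 56.3 hours.

t = 56.3 hours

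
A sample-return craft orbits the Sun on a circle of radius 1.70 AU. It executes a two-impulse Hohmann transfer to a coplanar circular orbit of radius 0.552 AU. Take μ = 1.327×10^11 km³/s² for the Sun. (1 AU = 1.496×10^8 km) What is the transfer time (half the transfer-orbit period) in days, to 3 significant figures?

t = 218 days

In km: r₁ = 1.70 × 1.496×10^8 = 2.5432×10^8 km; r₂ = 0.552 × 1.496×10^8 = 8.25792×10^7 km.
The Hohmann ellipse has a_t = (r₁ + r₂)/2 = 1.684496×10^8 km.
By Kepler's third law the transfer-orbit period is T = 2π√(a_t³/μ), so t = T/2 = 1.885×10^7 s.
Converting: 1.885×10^7 s ÷ 86400 s/day = 218 days.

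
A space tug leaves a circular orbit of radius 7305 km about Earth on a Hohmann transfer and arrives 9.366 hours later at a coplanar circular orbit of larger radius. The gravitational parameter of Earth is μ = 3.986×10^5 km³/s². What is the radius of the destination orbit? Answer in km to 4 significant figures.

r₂ = 64310 km

Transfer time t = 9.366 hours = 33717.6 s, and t = π√(a_t³/μ).
So a_t = (μ t²/π²)^(1/3) = (3.986×10^5 × (33717.6)² / π²)^(1/3) = 35808 km.
Since a_t = (r₁ + r₂)/2, r₂ = 2a_t − r₁ = 2×35808 − 7305 = 64311 km.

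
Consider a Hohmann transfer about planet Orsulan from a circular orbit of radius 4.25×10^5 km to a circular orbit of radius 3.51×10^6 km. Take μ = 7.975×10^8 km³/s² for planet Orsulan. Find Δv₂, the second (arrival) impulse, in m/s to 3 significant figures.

Semi-major axis of the transfer orbit: a_t = (4.250×10^5 + 3.510×10^6)/2 = 1.9675×10^6 km.
On the circular orbit at r = 3.510×10^6 km, v_c = √(μ/r) = 15.0734 km/s.
Transfer-orbit speed at the same r (vis-viva, a = a_t): v_t = √[μ(2/r − 1/a_t)] = 7.00566 km/s.
Δv₂ = |v_t − v_c| = |7.00566 − 15.0734| = 8.068 km/s.

Δv₂ = 8070 m/s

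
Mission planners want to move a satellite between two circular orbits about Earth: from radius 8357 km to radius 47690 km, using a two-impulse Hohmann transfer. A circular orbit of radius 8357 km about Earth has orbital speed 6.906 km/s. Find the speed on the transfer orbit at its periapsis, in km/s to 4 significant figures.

From the circular-orbit relation v² = μ/r at r = 8357 km: μ = v²r = (6.906)² × 8357 = 3.98569×10^5 km³/s².
Semi-major axis of the transfer orbit: a_t = (8357 + 47690)/2 = 28023.5 km.
At periapsis, r = 8357 km.
Applying v² = μ(2/r − 1/a_t): v = 9.009 km/s.

v = 9.009 km/s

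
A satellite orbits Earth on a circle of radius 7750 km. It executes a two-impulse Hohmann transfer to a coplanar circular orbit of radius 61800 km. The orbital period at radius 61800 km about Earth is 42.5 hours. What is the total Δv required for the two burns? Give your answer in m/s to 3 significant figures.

Δv = 3730 m/s

From Kepler's third law T² = 4π²r³/μ at r = 61800 km, T = 42.5 hours = 42.5 × 3600 s = 1.530×10^5 s: μ = 4π²r³/T² = 3.98054×10^5 km³/s².
Semi-major axis of the transfer orbit: a_t = (7750 + 61800)/2 = 34775 km.
At r₁ the circular-orbit speed is v₁ = √(μ/r₁) = 7.167 km/s.
On the transfer ellipse at r₁, v² = μ(2/r − 1/a) gives v_p = √[μ(2/r₁ − 1/a_t)] = 9.554 km/s.
First burn Δv₁ = |v_p − v₁| = 2.387 km/s.
Circular speed at r₂: v₂ = √(μ/r₂) = 2.538 km/s.
Transfer-orbit speed at r₂: v_a = √[μ(2/r₂ − 1/a_t)] = 1.198 km/s.
Second burn Δv₂ = |v₂ − v_a| = 1.340 km/s.
Total Δv = Δv₁ + Δv₂ = 3.727 km/s.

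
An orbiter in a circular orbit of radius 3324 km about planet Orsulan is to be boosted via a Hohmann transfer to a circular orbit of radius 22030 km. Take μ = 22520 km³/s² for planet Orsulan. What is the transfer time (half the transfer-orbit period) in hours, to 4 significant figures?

t = 8.300 hours

Transfer-ellipse semi-major axis a_t = (r₁ + r₂)/2 = (3324 + 22030)/2 = 12677 km.
By Kepler's third law the transfer-orbit period is T = 2π√(a_t³/μ), so t = T/2 = 29880 s.
Converting: 29880 s ÷ 3600 s/hour = 8.300 hours.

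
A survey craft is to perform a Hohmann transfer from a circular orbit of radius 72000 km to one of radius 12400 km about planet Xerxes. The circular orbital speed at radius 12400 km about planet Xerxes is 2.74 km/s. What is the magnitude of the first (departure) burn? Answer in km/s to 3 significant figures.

From the circular-orbit relation v² = μ/r at r = 12400 km: μ = v²r = (2.74)² × 12400 = 93094.2 km³/s².
Semi-major axis of the transfer orbit: a_t = (72000 + 12400)/2 = 42200 km.
Circular speed at r = 72000 km: v_c = √(μ/r) = 1.1371 km/s.
Transfer-orbit speed at the same r (vis-viva, a = a_t): v_t = √[μ(2/r − 1/a_t)] = 0.61638 km/s.
Δv₁ = |v_t − v_c| = |0.61638 − 1.1371| = 0.5207 km/s.

Δv₁ = 0.521 km/s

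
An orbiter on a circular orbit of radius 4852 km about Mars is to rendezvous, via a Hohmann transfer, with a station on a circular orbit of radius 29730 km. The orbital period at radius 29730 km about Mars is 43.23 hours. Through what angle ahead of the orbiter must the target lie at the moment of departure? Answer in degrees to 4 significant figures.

φ = 100.2°

From Kepler's third law T² = 4π²r³/μ at r = 29730 km, T = 43.23 hours = 43.23 × 3600 s = 1.55628×10^5 s: μ = 4π²r³/T² = 42832.1 km³/s².
The Hohmann ellipse has a_t = (r₁ + r₂)/2 = 17291 km.
The half-period of the transfer ellipse is t = π√(a_t³/μ) = 34514 s.
Target angular speed ω₂ = √(μ/r₂³) = 4.0373×10^-5 rad/s.
Angle swept by the target during transfer: ω₂·t = 1.3934 rad = 79.84°.
The orbiter traverses 180° on the transfer ellipse, so the target must lead by 180° − 79.84° = 100.2°.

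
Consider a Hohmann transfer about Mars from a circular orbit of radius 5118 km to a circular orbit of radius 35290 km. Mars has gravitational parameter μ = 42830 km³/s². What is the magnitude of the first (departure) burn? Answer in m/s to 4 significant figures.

Δv₁ = 930.4 m/s

Semi-major axis of the transfer orbit: a_t = (5118 + 35290)/2 = 20204 km.
Circular speed at r = 5118 km: v_c = √(μ/r) = 2.8928 km/s.
Vis-viva on the transfer ellipse at r = 5118 km gives v_t = √[μ(2/r − 1/a_t)] = 3.8232 km/s.
Δv₁ = |v_t − v_c| = |3.8232 − 2.8928| = 0.9304 km/s.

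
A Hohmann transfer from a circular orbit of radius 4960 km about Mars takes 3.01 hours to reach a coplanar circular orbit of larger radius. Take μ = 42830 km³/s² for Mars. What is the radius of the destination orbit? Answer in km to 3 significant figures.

Transfer time t = 3.01 hours = 10836 s, and t = π√(a_t³/μ).
So a_t = (μ t²/π²)^(1/3) = (42830 × (10836)² / π²)^(1/3) = 7987.2 km.
Since a_t = (r₁ + r₂)/2, r₂ = 2a_t − r₁ = 2×7987.2 − 4960 = 11014.4 km.

r₂ = 11000 km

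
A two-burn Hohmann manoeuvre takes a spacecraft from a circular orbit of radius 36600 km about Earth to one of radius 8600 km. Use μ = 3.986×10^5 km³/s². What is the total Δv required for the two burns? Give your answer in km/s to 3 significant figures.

Δv = 3.12 km/s

Transfer-ellipse semi-major axis a_t = (r₁ + r₂)/2 = (36600 + 8600)/2 = 22600 km.
At r₁ the circular-orbit speed is v₁ = √(μ/r₁) = 3.300 km/s.
Transfer-orbit speed at r₁ (v² = μ(2/r − 1/a)): v_a = √[μ(2/r₁ − 1/a_t)] = 2.036 km/s.
First burn Δv₁ = |v_a − v₁| = 1.264 km/s.
At r₂, v₂ = √(μ/r₂) = 6.808 km/s.
Transfer-orbit speed at r₂: v_p = √[μ(2/r₂ − 1/a_t)] = 8.664 km/s.
Second burn Δv₂ = |v₂ − v_p| = 1.856 km/s.
Total Δv = Δv₁ + Δv₂ = 3.120 km/s.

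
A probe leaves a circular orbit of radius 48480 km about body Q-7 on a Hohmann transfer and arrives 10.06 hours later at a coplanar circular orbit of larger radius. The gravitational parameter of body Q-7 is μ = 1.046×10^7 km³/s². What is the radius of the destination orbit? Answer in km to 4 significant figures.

Transfer time t = 10.06 hours = 36216 s, and t = π√(a_t³/μ).
So a_t = (μ t²/π²)^(1/3) = (1.046×10^7 × (36216)² / π²)^(1/3) = 1.1160×10^5 km.
Since a_t = (r₁ + r₂)/2, r₂ = 2a_t − r₁ = 2×1.1160×10^5 − 48480 = 1.7472×10^5 km.

r₂ = 1.747×10^5 km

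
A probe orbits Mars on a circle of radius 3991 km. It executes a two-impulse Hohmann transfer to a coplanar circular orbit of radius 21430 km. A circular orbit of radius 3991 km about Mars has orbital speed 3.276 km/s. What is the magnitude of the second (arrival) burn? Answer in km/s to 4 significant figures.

Δv₂ = 0.6216 km/s

From the circular-orbit relation v² = μ/r at r = 3991 km: μ = v²r = (3.276)² × 3991 = 42832.1 km³/s².
Semi-major axis of the transfer orbit: a_t = (3991 + 21430)/2 = 12710.5 km.
On the circular orbit at r = 21430 km, v_c = √(μ/r) = 1.4138 km/s.
Vis-viva on the transfer ellipse at r = 21430 km gives v_t = √[μ(2/r − 1/a_t)] = 0.79220 km/s.
Δv₂ = |v_t − v_c| = |0.79220 − 1.4138| = 0.6216 km/s.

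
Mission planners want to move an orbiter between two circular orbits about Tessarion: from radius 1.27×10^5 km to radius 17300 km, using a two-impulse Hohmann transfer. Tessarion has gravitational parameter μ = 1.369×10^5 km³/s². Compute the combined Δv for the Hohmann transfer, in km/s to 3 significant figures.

Δv = 1.45 km/s

The Hohmann ellipse has a_t = (r₁ + r₂)/2 = 72150 km.
Circular speed at r₁: v₁ = √(μ/r₁) = √(1.369×10^5/1.270×10^5) = 1.0382 km/s.
On the transfer ellipse at r₁, vis-viva equation gives v_a = √[μ(2/r₁ − 1/a_t)] = 0.50840 km/s.
First burn Δv₁ = |v_a − v₁| = 0.5298 km/s.
At r₂, v₂ = √(μ/r₂) = 2.8131 km/s.
Transfer-orbit speed at r₂: v_p = √[μ(2/r₂ − 1/a_t)] = 3.7322 km/s.
Second burn Δv₂ = |v₂ − v_p| = 0.9191 km/s.
Total Δv = Δv₁ + Δv₂ = 1.449 km/s.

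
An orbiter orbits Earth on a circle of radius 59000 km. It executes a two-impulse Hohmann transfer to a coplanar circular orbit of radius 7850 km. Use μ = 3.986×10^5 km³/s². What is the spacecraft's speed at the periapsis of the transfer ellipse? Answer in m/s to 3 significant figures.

The Hohmann ellipse has a_t = (r₁ + r₂)/2 = 33425 km.
At periapsis, r = 7850 km.
Vis-viva: v = √[μ(2/r − 1/a_t)] = √[3.986×10^5 × (2/7850 − 1/33425)] = 9.467 km/s.

v = 9470 m/s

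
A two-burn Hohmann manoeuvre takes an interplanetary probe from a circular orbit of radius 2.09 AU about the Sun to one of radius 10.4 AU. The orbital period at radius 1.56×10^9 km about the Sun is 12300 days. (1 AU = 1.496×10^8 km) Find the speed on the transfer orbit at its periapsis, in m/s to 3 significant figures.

v = 26600 m/s

From Kepler's third law T² = 4π²r³/μ at r = 1.56×10^9 km, T = 12300 days = 12300 × 86400 s = 1.06272×10^9 s: μ = 4π²r³/T² = 1.32708×10^11 km³/s².
In km: r₁ = 2.09 × 1.496×10^8 = 3.12664×10^8 km; r₂ = 10.4 × 1.496×10^8 = 1.55584×10^9 km.
The Hohmann ellipse has a_t = (r₁ + r₂)/2 = 9.34252×10^8 km.
The periapsis of the transfer ellipse is at r = 3.12664×10^8 km.
From the vis-viva equation, v = √[μ(2/r − 1/a_t)] = 26.59 km/s.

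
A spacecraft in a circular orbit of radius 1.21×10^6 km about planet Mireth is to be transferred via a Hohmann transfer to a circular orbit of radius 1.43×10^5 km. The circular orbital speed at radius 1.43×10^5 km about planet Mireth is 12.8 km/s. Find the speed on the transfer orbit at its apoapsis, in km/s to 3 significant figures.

v = 2.02 km/s

From the circular-orbit relation v² = μ/r at r = 1.43×10^5 km: μ = v²r = (12.8)² × 1.43×10^5 = 2.34291×10^7 km³/s².
Transfer-ellipse semi-major axis a_t = (r₁ + r₂)/2 = (1.210×10^6 + 1.430×10^5)/2 = 6.765×10^5 km.
At apoapsis, r = 1.210×10^6 km.
From the vis-viva equation, v = √[μ(2/r − 1/a_t)] = 2.023 km/s.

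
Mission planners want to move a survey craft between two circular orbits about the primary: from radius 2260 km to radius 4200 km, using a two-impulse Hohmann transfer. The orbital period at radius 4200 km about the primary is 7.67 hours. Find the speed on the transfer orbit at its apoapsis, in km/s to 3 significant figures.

v = 0.799 km/s

From Kepler's third law T² = 4π²r³/μ at r = 4200 km, T = 7.67 hours = 7.67 × 3600 s = 27612 s: μ = 4π²r³/T² = 3836.29 km³/s².
Transfer-ellipse semi-major axis a_t = (r₁ + r₂)/2 = (2260 + 4200)/2 = 3230 km.
The apoapsis of the transfer ellipse is at r = 4200 km.
Vis-viva: v = √[μ(2/r − 1/a_t)] = √[3836.29 × (2/4200 − 1/3230)] = 0.7994 km/s.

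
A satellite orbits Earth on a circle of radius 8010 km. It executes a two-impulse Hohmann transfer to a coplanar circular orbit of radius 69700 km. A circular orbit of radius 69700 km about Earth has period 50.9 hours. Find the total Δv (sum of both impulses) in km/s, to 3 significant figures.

Δv = 3.70 km/s

From Kepler's third law T² = 4π²r³/μ at r = 69700 km, T = 50.9 hours = 50.9 × 3600 s = 1.8324×10^5 s: μ = 4π²r³/T² = 3.98123×10^5 km³/s².
The Hohmann ellipse has a_t = (r₁ + r₂)/2 = 38855 km.
At r₁ the circular-orbit speed is v₁ = √(μ/r₁) = 7.050 km/s.
Transfer-orbit speed at r₁ (vis-viva equation): v_p = √[μ(2/r₁ − 1/a_t)] = 9.442 km/s.
First burn Δv₁ = |v_p − v₁| = 2.392 km/s.
At r₂, v₂ = √(μ/r₂) = 2.390 km/s.
Transfer-orbit speed at r₂: v_a = √[μ(2/r₂ − 1/a_t)] = 1.085 km/s.
Second burn Δv₂ = |v₂ − v_a| = 1.305 km/s.
Total Δv = Δv₁ + Δv₂ = 3.697 km/s.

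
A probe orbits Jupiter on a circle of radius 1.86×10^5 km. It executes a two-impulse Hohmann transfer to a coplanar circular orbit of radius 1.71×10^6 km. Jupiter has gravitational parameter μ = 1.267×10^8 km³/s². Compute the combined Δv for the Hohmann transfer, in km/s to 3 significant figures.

Semi-major axis of the transfer orbit: a_t = (1.860×10^5 + 1.710×10^6)/2 = 9.480×10^5 km.
Circular speed at r₁: v₁ = √(μ/r₁) = √(1.267×10^8/1.860×10^5) = 26.099 km/s.
Transfer-orbit speed at r₁ (vis-viva equation): v_p = √[μ(2/r₁ − 1/a_t)] = 35.053 km/s.
First burn Δv₁ = |v_p − v₁| = 8.954 km/s.
Circular speed at r₂: v₂ = √(μ/r₂) = 8.608 km/s.
Transfer-orbit speed at r₂: v_a = √[μ(2/r₂ − 1/a_t)] = 3.813 km/s.
Second burn Δv₂ = |v₂ − v_a| = 4.795 km/s.
Total Δv = Δv₁ + Δv₂ = 13.75 km/s.

Δv = 13.7 km/s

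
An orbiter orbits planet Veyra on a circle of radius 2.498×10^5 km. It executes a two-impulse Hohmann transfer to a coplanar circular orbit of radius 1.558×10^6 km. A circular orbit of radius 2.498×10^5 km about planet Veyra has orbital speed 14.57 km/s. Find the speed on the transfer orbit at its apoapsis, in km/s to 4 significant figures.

From the circular-orbit relation v² = μ/r at r = 2.498×10^5 km: μ = v²r = (14.57)² × 2.498×10^5 = 5.30288×10^7 km³/s².
The Hohmann ellipse has a_t = (r₁ + r₂)/2 = 9.039×10^5 km.
The apoapsis of the transfer ellipse is at r = 1.558×10^6 km.
From the vis-viva equation, v = √[μ(2/r − 1/a_t)] = 3.067 km/s.

v = 3.067 km/s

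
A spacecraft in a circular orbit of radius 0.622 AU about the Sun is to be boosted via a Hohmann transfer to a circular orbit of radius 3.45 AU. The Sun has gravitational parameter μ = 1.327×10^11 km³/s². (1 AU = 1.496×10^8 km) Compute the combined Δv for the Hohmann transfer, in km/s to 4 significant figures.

In km: r₁ = 0.622 × 1.496×10^8 = 9.30512×10^7 km; r₂ = 3.45 × 1.496×10^8 = 5.1612×10^8 km.
Semi-major axis of the transfer orbit: a_t = (9.30512×10^7 + 5.1612×10^8)/2 = 3.045856×10^8 km.
At r₁ the circular-orbit speed is v₁ = √(μ/r₁) = 37.764 km/s.
Transfer-orbit speed at r₁ (vis-viva): v_p = √[μ(2/r₁ − 1/a_t)] = 49.158 km/s.
First burn Δv₁ = |v_p − v₁| = 11.394 km/s.
At r₂, v₂ = √(μ/r₂) = 16.0347 km/s.
Transfer-orbit speed at r₂: v_a = √[μ(2/r₂ − 1/a_t)] = 8.86271 km/s.
Second burn Δv₂ = |v₂ − v_a| = 7.1720 km/s.
Total Δv = Δv₁ + Δv₂ = 18.57 km/s.

Δv = 18.57 km/s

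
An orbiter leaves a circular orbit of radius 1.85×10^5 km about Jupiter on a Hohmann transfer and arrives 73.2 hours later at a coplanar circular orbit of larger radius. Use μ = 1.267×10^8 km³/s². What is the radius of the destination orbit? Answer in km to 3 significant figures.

Transfer time t = 73.2 hours = 2.6352×10^5 s, and t = π√(a_t³/μ).
So a_t = (μ t²/π²)^(1/3) = (1.267×10^8 × (2.6352×10^5)² / π²)^(1/3) = 9.6243×10^5 km.
Since a_t = (r₁ + r₂)/2, r₂ = 2a_t − r₁ = 2×9.6243×10^5 − 1.850×10^5 = 1.73986×10^6 km.

r₂ = 1.74×10^6 km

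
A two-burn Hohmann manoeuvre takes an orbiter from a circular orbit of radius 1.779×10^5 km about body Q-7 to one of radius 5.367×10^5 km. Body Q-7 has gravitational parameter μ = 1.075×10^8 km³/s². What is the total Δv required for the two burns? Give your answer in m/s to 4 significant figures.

Δv = 9712 m/s

Semi-major axis of the transfer orbit: a_t = (1.779×10^5 + 5.367×10^5)/2 = 3.573×10^5 km.
Circular speed at r₁: v₁ = √(μ/r₁) = √(1.075×10^8/1.779×10^5) = 24.582 km/s.
On the transfer ellipse at r₁, v² = μ(2/r − 1/a) gives v_p = √[μ(2/r₁ − 1/a_t)] = 30.128 km/s.
First burn Δv₁ = |v_p − v₁| = 5.546 km/s.
Circular speed at r₂: v₂ = √(μ/r₂) = 14.1527 km/s.
Transfer-orbit speed at r₂: v_a = √[μ(2/r₂ − 1/a_t)] = 9.98642 km/s.
Second burn Δv₂ = |v₂ − v_a| = 4.166 km/s.
Δv = Δv₁ + Δv₂ = 5.546 + 4.166 = 9.712 km/s.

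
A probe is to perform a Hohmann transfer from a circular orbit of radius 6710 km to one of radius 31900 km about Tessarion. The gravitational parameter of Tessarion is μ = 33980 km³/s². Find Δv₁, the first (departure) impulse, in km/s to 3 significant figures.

Δv₁ = 0.642 km/s

Transfer-ellipse semi-major axis a_t = (r₁ + r₂)/2 = (6710 + 31900)/2 = 19305 km.
Circular speed at r = 6710 km: v_c = √(μ/r) = 2.25035 km/s.
Transfer-orbit speed at the same r (vis-viva, a = a_t): v_t = √[μ(2/r − 1/a_t)] = 2.89275 km/s.
Δv₁ = |v_t − v_c| = |2.89275 − 2.25035| = 0.6424 km/s.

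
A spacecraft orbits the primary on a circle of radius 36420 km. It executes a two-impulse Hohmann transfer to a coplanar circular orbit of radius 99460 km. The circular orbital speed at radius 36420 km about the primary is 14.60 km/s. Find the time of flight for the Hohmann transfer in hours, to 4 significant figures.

t = 5.546 hours

From the circular-orbit relation v² = μ/r at r = 36420 km: μ = v²r = (14.60)² × 36420 = 7.76329×10^6 km³/s².
The Hohmann ellipse has a_t = (r₁ + r₂)/2 = 67940 km.
Half the transfer-orbit period gives t = π√(a_t³/μ) = 19967 s.
Converting: 19967 s ÷ 3600 s/hour = 5.546 hours.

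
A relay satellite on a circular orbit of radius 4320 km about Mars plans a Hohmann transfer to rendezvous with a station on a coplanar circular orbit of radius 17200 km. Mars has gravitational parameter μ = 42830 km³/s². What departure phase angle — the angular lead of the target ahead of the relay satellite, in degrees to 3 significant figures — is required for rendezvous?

φ = 90.9°

The Hohmann ellipse has a_t = (r₁ + r₂)/2 = 10760 km.
Transfer time t = π√(a_t³/μ) = 16943 s.
The target's mean motion on its circular orbit is ω₂ = √(μ/r₂³) = 9.1745×10^-5 rad/s.
Angle swept by the target during transfer: ω₂·t = 1.5544 rad = 89.06°.
The relay satellite traverses 180° on the transfer ellipse, so the target must lead by 180° − 89.06° = 90.9°.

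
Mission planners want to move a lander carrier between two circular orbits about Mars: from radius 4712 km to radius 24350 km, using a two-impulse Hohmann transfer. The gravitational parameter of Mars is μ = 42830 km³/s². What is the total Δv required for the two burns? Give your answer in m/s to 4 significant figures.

Δv = 1459 m/s

Semi-major axis of the transfer orbit: a_t = (4712 + 24350)/2 = 14531 km.
Circular speed at r₁: v₁ = √(μ/r₁) = √(42830/4712) = 3.0149 km/s.
Transfer-orbit speed at r₁ (vis-viva): v_p = √[μ(2/r₁ − 1/a_t)] = 3.9028 km/s.
First burn Δv₁ = |v_p − v₁| = 0.8879 km/s.
At r₂, v₂ = √(μ/r₂) = 1.3262 km/s.
Transfer-orbit speed at r₂: v_a = √[μ(2/r₂ − 1/a_t)] = 0.75523 km/s.
Second burn Δv₂ = |v₂ − v_a| = 0.5710 km/s.
Total Δv = Δv₁ + Δv₂ = 1.459 km/s.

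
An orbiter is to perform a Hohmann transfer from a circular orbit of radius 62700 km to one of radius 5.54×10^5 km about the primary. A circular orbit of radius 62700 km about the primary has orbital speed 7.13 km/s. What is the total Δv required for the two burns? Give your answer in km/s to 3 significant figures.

Δv = 3.74 km/s

From the circular-orbit relation v² = μ/r at r = 62700 km: μ = v²r = (7.13)² × 62700 = 3.18747×10^6 km³/s².
Transfer-ellipse semi-major axis a_t = (r₁ + r₂)/2 = (62700 + 5.540×10^5)/2 = 3.0835×10^5 km.
Circular speed at r₁: v₁ = √(μ/r₁) = √(3.18747×10^6/62700) = 7.130 km/s.
On the transfer ellipse at r₁, vis-viva equation gives v_p = √[μ(2/r₁ − 1/a_t)] = 9.557 km/s.
First burn Δv₁ = |v_p − v₁| = 2.427 km/s.
At r₂, v₂ = √(μ/r₂) = 2.399 km/s.
Transfer-orbit speed at r₂: v_a = √[μ(2/r₂ − 1/a_t)] = 1.082 km/s.
Second burn Δv₂ = |v₂ − v_a| = 1.317 km/s.
Δv = Δv₁ + Δv₂ = 2.427 + 1.317 = 3.744 km/s.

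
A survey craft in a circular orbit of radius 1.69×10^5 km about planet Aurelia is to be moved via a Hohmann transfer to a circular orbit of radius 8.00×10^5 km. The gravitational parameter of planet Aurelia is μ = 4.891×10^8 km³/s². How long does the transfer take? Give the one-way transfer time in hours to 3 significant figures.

t = 13.3 hours

Transfer-ellipse semi-major axis a_t = (r₁ + r₂)/2 = (1.690×10^5 + 8.000×10^5)/2 = 4.845×10^5 km.
By Kepler's third law the transfer-orbit period is T = 2π√(a_t³/μ), so t = T/2 = 47910 s.
Converting: 47910 s ÷ 3600 s/hour = 13.3 hours.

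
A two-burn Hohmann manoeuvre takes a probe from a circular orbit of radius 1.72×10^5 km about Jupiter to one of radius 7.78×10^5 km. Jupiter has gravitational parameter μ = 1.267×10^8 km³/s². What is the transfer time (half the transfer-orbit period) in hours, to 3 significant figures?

The Hohmann ellipse has a_t = (r₁ + r₂)/2 = 4.750×10^5 km.
By Kepler's third law the transfer-orbit period is T = 2π√(a_t³/μ), so t = T/2 = 91370 s.
Converting: 91370 s ÷ 3600 s/hour = 25.4 hours.

t = 25.4 hours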